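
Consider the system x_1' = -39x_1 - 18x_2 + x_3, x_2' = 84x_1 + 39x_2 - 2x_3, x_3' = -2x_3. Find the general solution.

Coefficient matrix A = [[-39, -18, 1], [84, 39, -2], [0, 0, -2]].
det(A - λI) = 0 gives eigenvalues λ = -3, -2, 3.
For λ=-3: eigenvector (1,-2,0).
For λ=-2: eigenvector (1,-2,1).
For λ=3: eigenvector (-3,7,0).
General solution: c_1e^(-3t)(1,-2,0) + c_2e^(-2t)(1,-2,1) + c_3e^(3t)(-3,7,0).

x_1(t) = c_1e^(-3t) + c_2e^(-2t) - 3c_3e^(3t), x_2(t) = -2c_1e^(-3t) - 2c_2e^(-2t) + 7c_3e^(3t), x_3(t) = c_2e^(-2t)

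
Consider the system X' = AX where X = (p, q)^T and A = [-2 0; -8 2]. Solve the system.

p(t) = -C_1e^(-2t), q(t) = -2C_1e^(-2t) - C_2e^(2t)

Coefficient matrix A = [[-2, 0], [-8, 2]].
Characteristic polynomial det(A - λI) = λ^2 - 4 = 0.
Eigenvalues λ = -2, 2.
For λ=-2: (A-λI) row 2 is [-8, 4], so an eigenvector is (-1, -2).
For λ=2: (A-λI) row 1 is [-4, 0], so an eigenvector is (0, -1).
General solution: C_1e^(-2t)(-1,-2) + C_2e^(2t)(0,-1).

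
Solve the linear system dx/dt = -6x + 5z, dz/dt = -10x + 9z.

Coefficient matrix A = [[-6, 5], [-10, 9]].
Characteristic polynomial det(A - λI) = λ^2 - 3λ - 4 = 0.
Eigenvalues λ = 4, -1.
For λ=4: (A-λI) row 1 is [-10, 5], so an eigenvector is (-1, -2).
For λ=-1: (A-λI) row 1 is [-5, 5], so an eigenvector is (-1, -1).
General solution: C_1e^(4t)(-1,-2) + C_2e^(-t)(-1,-1).

x(t) = -C_1e^(4t) - C_2e^(-t), z(t) = -2C_1e^(4t) - C_2e^(-t)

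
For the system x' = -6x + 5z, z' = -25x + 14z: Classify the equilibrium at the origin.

unstable spiral

A = [[-6,5],[-25,14]]; det(A-λI) = λ^2 - 8λ + 41.
λ = 4 ± 5i: positive real part.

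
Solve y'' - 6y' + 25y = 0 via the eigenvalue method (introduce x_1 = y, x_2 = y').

Let x_1 = y, x_2 = y'. Then x_1' = x_2 and x_2' = -25x_1 + 6x_2.
A = [[0,1],[-25,6]]; det(A-λI) = λ^2 - 6λ + 25.
Eigenvalues λ = 3 ± 4i.

y(t) = K_1e^(3t)cos(4t) + K_2e^(3t)sin(4t)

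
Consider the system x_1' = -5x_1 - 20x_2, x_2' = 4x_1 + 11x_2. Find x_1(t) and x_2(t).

Coefficient matrix A = [[-5, -20], [4, 11]].
Characteristic polynomial det(A - λI) = λ^2 - 6λ + 25 = 0.
Eigenvalues λ = 3 ± 4i (complex conjugate pair).
For λ=3+4i: an eigenvector is (-1,0) - i(2,-1) = (-1 - 2i, 0 + i).
A real fundamental pair from Re and Im of e^((3+4i)t)v: X_1 = e^(3t)(cos(4t)·(-1,0) + sin(4t)·(2,-1)), X_2 = e^(3t)(sin(4t)·(-1,0) - cos(4t)·(2,-1)).
General solution: K_1X_1 + K_2X_2.

x_1(t) = 2K_1e^(3t)sin(4t) - K_1e^(3t)cos(4t) - K_2e^(3t)sin(4t) - 2K_2e^(3t)cos(4t), x_2(t) = -K_1e^(3t)sin(4t) + K_2e^(3t)cos(4t)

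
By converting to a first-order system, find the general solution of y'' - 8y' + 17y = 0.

y(t) = K_1e^(4t)cos(t) + K_2e^(4t)sin(t)

Let x_1 = y, x_2 = y'. Then x_1' = x_2 and x_2' = -17x_1 + 8x_2.
A = [[0,1],[-17,8]]; det(A-λI) = λ^2 - 8λ + 17.
Eigenvalues λ = 4 ± i.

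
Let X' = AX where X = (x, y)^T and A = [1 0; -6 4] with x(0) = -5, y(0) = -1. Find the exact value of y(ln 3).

699

A = [[1,0],[-6,4]]; eigenvalues λ = 4, 1.
Eigenvectors: (0,1) for λ=4, (1,2) for λ=1.
From the initial condition, c_1 = 9, c_2 = -5.
y(ln 3) = (9)(3^4)(1) + (-5)(3^1)(2) = 699.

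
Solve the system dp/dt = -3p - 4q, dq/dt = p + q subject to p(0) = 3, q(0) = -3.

p(t) = 6te^(-t) + 3e^(-t), q(t) = -3te^(-t) - 3e^(-t)

Coefficient matrix A = [[-3, -4], [1, 1]].
Characteristic polynomial det(A - λI) = λ^2 + 2λ + 1 = 0.
Single eigenvalue λ = -1 with algebraic multiplicity 2.
Eigenvector v = (-2,1); generalized eigenvector w with (A-λI)w=v is (1,0).
General solution: e^(-t)[K_1·v + K_2·(t·v + w)].
Applying p(0)=3, q(0)=-3 gives K_1=-3, K_2=-3.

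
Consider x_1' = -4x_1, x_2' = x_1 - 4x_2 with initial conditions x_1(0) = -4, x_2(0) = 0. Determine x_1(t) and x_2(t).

Coefficient matrix A = [[-4, 0], [1, -4]].
Characteristic polynomial det(A - λI) = λ^2 + 8λ + 16 = 0.
Single eigenvalue λ = -4 with algebraic multiplicity 2.
Eigenvector v = (0,-1); generalized eigenvector w with (A-λI)w=v is (-1,-3).
General solution: e^(-4t)[K_1·v + K_2·(t·v + w)].
Applying x_1(0)=-4, x_2(0)=0 gives K_1=-12, K_2=4.

x_1(t) = -4e^(-4t), x_2(t) = -4te^(-4t)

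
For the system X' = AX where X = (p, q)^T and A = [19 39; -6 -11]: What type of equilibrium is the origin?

A = [[19,39],[-6,-11]]; det(A-λI) = λ^2 - 8λ + 25.
λ = 4 ± 3i: positive real part.

unstable spiral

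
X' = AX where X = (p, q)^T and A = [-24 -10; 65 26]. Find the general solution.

Coefficient matrix A = [[-24, -10], [65, 26]].
Characteristic polynomial det(A - λI) = λ^2 - 2λ + 26 = 0.
Eigenvalues λ = 1 ± 5i (complex conjugate pair).
For λ=1+5i: an eigenvector is (1,-3) - i(1,-2) = (1 - i, -3 + 2i).
A real fundamental pair from Re and Im of e^((1+5i)t)v: X_1 = e^(t)(cos(5t)·(1,-3) + sin(5t)·(1,-2)), X_2 = e^(t)(sin(5t)·(1,-3) - cos(5t)·(1,-2)).
General solution: K_1X_1 + K_2X_2.

p(t) = K_1e^(t)sin(5t) + K_1e^(t)cos(5t) + K_2e^(t)sin(5t) - K_2e^(t)cos(5t), q(t) = -2K_1e^(t)sin(5t) - 3K_1e^(t)cos(5t) - 3K_2e^(t)sin(5t) + 2K_2e^(t)cos(5t)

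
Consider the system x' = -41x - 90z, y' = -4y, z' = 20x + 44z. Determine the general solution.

x(t) = 9c_1e^(-t) - 2c_3e^(4t), y(t) = c_2e^(-4t), z(t) = -4c_1e^(-t) + c_3e^(4t)

Coefficient matrix A = [[-41, 0, -90], [0, -4, 0], [20, 0, 44]].
det(A - λI) = 0 gives eigenvalues λ = -1, -4, 4.
For λ=-1: eigenvector (9,0,-4).
For λ=-4: eigenvector (0,1,0).
For λ=4: eigenvector (-2,0,1).
General solution: c_1e^(-t)(9,0,-4) + c_2e^(-4t)(0,1,0) + c_3e^(4t)(-2,0,1).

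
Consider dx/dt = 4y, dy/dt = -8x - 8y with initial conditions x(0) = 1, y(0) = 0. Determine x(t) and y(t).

Coefficient matrix A = [[0, 4], [-8, -8]].
Characteristic polynomial det(A - λI) = λ^2 + 8λ + 32 = 0.
Eigenvalues λ = -4 ± 4i (complex conjugate pair).
For λ=-4+4i: an eigenvector is (-1,1) - i(0,1) = (-1, 1 - i).
A real fundamental pair from Re and Im of e^((-4+4i)t)v: X_1 = e^(-4t)(cos(4t)·(-1,1) + sin(4t)·(0,1)), X_2 = e^(-4t)(sin(4t)·(-1,1) - cos(4t)·(0,1)).
General solution: C_1X_1 + C_2X_2.
Applying x(0)=1, y(0)=0 gives C_1=-1, C_2=-1.

x(t) = e^(-4t)sin(4t) + e^(-4t)cos(4t), y(t) = -2e^(-4t)sin(4t)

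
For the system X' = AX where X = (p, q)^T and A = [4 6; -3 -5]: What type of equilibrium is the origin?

A = [[4,6],[-3,-5]]; det(A-λI) = λ^2 + λ - 2.
λ = -2, 1: opposite signs.

saddle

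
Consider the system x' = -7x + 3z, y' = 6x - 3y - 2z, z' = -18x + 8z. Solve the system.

Coefficient matrix A = [[-7, 0, 3], [6, -3, -2], [-18, 0, 8]].
det(A - λI) = 0 gives eigenvalues λ = -1, 2, -3.
For λ=-1: eigenvector (1,1,2).
For λ=2: eigenvector (1,0,3).
For λ=-3: eigenvector (0,1,0).
General solution: C_1e^(-t)(1,1,2) + C_2e^(2t)(1,0,3) + C_3e^(-3t)(0,1,0).

x(t) = C_1e^(-t) + C_2e^(2t), y(t) = C_1e^(-t) + C_3e^(-3t), z(t) = 2C_1e^(-t) + 3C_2e^(2t)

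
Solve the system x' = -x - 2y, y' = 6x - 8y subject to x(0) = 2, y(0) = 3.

x(t) = 2e^(-4t), y(t) = 3e^(-4t)

Coefficient matrix A = [[-1, -2], [6, -8]].
Characteristic polynomial det(A - λI) = λ^2 + 9λ + 20 = 0.
Eigenvalues λ = -5, -4.
For λ=-5: (A-λI) row 1 is [4, -2], so an eigenvector is (1, 2).
For λ=-4: (A-λI) row 1 is [3, -2], so an eigenvector is (-2, -3).
General solution: c_1e^(-5t)(1,2) + c_2e^(-4t)(-2,-3).
Applying x(0)=2, y(0)=3 gives c_1=0, c_2=-1.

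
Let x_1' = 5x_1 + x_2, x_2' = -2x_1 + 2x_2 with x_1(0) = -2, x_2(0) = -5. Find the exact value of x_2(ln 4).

A = [[5,1],[-2,2]]; eigenvalues λ = 3, 4.
Eigenvectors: (-1,2) for λ=3, (-1,1) for λ=4.
From the initial condition, c_1 = -7, c_2 = 9.
x_2(ln 4) = (-7)(4^3)(2) + (9)(4^4)(1) = 1408.

1408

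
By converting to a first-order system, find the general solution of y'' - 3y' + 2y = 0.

Let x_1 = y, x_2 = y'. Then x_1' = x_2 and x_2' = -2x_1 + 3x_2.
A = [[0,1],[-2,3]]; det(A-λI) = λ^2 - 3λ + 2.
Eigenvalues λ = 1, 2 with eigenvectors (1,1), (1,2).

y(t) = c_1e^(t) + c_2e^(2t)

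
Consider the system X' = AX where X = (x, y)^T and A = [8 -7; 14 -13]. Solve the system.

Coefficient matrix A = [[8, -7], [14, -13]].
Characteristic polynomial det(A - λI) = λ^2 + 5λ - 6 = 0.
Eigenvalues λ = 1, -6.
For λ=1: (A-λI) row 1 is [7, -7], so an eigenvector is (-1, -1).
For λ=-6: (A-λI) row 1 is [14, -7], so an eigenvector is (-1, -2).
General solution: c_1e^(t)(-1,-1) + c_2e^(-6t)(-1,-2).

x(t) = -c_1e^(t) - c_2e^(-6t), y(t) = -c_1e^(t) - 2c_2e^(-6t)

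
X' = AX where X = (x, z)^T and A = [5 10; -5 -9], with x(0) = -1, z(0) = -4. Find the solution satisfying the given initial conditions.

x(t) = -47e^(-2t)sin(t) - e^(-2t)cos(t), z(t) = 33e^(-2t)sin(t) - 4e^(-2t)cos(t)

Coefficient matrix A = [[5, 10], [-5, -9]].
Characteristic polynomial det(A - λI) = λ^2 + 4λ + 5 = 0.
Eigenvalues λ = -2 ± i (complex conjugate pair).
For λ=-2+i: an eigenvector is (-1,1) - i(3,-2) = (-1 - 3i, 1 + 2i).
A real fundamental pair from Re and Im of e^((-2+i)t)v: X_1 = e^(-2t)(cos(t)·(-1,1) + sin(t)·(3,-2)), X_2 = e^(-2t)(sin(t)·(-1,1) - cos(t)·(3,-2)).
General solution: K_1X_1 + K_2X_2.
Applying x(0)=-1, z(0)=-4 gives K_1=-14, K_2=5.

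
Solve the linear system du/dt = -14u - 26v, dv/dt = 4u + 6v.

u(t) = 2K_1e^(-4t)sin(2t) - 3K_1e^(-4t)cos(2t) - 3K_2e^(-4t)sin(2t) - 2K_2e^(-4t)cos(2t), v(t) = -K_1e^(-4t)sin(2t) + K_1e^(-4t)cos(2t) + K_2e^(-4t)sin(2t) + K_2e^(-4t)cos(2t)

Coefficient matrix A = [[-14, -26], [4, 6]].
Characteristic polynomial det(A - λI) = λ^2 + 8λ + 20 = 0.
Eigenvalues λ = -4 ± 2i (complex conjugate pair).
For λ=-4+2i: an eigenvector is (-3,1) - i(2,-1) = (-3 - 2i, 1 + i).
A real fundamental pair from Re and Im of e^((-4+2i)t)v: X_1 = e^(-4t)(cos(2t)·(-3,1) + sin(2t)·(2,-1)), X_2 = e^(-4t)(sin(2t)·(-3,1) - cos(2t)·(2,-1)).
General solution: K_1X_1 + K_2X_2.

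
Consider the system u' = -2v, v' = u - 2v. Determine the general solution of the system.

u(t) = c_1e^(-t)sin(t) - c_1e^(-t)cos(t) - c_2e^(-t)sin(t) - c_2e^(-t)cos(t), v(t) = -c_1e^(-t)cos(t) - c_2e^(-t)sin(t)

Coefficient matrix A = [[0, -2], [1, -2]].
Characteristic polynomial det(A - λI) = λ^2 + 2λ + 2 = 0.
Eigenvalues λ = -1 ± i (complex conjugate pair).
For λ=-1+i: an eigenvector is (-1,-1) - i(1,0) = (-1 - i, -1).
A real fundamental pair from Re and Im of e^((-1+i)t)v: X_1 = e^(-t)(cos(t)·(-1,-1) + sin(t)·(1,0)), X_2 = e^(-t)(sin(t)·(-1,-1) - cos(t)·(1,0)).
General solution: c_1X_1 + c_2X_2.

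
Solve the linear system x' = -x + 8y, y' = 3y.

x(t) = -C_1e^(-t) + 2C_2e^(3t), y(t) = C_2e^(3t)

Coefficient matrix A = [[-1, 8], [0, 3]].
Characteristic polynomial det(A - λI) = λ^2 - 2λ - 3 = 0.
Eigenvalues λ = -1, 3.
For λ=-1: (A-λI) row 1 is [0, 8], so an eigenvector is (-1, 0).
For λ=3: (A-λI) row 1 is [-4, 8], so an eigenvector is (2, 1).
General solution: C_1e^(-t)(-1,0) + C_2e^(3t)(2,1).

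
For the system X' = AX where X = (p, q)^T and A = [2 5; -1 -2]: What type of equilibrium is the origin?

A = [[2,5],[-1,-2]]; det(A-λI) = λ^2 + 1.
λ = 0 ± i: zero real part.

center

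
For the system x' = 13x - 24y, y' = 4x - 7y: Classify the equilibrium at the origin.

A = [[13,-24],[4,-7]]; det(A-λI) = λ^2 - 6λ + 5.
λ = 5, 1: both positive.

unstable node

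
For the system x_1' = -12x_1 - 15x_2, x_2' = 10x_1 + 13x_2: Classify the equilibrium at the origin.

A = [[-12,-15],[10,13]]; det(A-λI) = λ^2 - λ - 6.
λ = -2, 3: opposite signs.

saddle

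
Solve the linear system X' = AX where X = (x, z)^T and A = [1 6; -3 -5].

Coefficient matrix A = [[1, 6], [-3, -5]].
Characteristic polynomial det(A - λI) = λ^2 + 4λ + 13 = 0.
Eigenvalues λ = -2 ± 3i (complex conjugate pair).
For λ=-2+3i: an eigenvector is (-1,1) - i(1,0) = (-1 - i, 1).
A real fundamental pair from Re and Im of e^((-2+3i)t)v: X_1 = e^(-2t)(cos(3t)·(-1,1) + sin(3t)·(1,0)), X_2 = e^(-2t)(sin(3t)·(-1,1) - cos(3t)·(1,0)).
General solution: c_1X_1 + c_2X_2.

x(t) = c_1e^(-2t)sin(3t) - c_1e^(-2t)cos(3t) - c_2e^(-2t)sin(3t) - c_2e^(-2t)cos(3t), z(t) = c_1e^(-2t)cos(3t) + c_2e^(-2t)sin(3t)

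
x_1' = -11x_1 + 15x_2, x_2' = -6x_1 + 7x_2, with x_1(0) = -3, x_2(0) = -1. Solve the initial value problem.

x_1(t) = 4e^(-2t)sin(3t) - 3e^(-2t)cos(3t), x_2(t) = 3e^(-2t)sin(3t) - e^(-2t)cos(3t)

Coefficient matrix A = [[-11, 15], [-6, 7]].
Characteristic polynomial det(A - λI) = λ^2 + 4λ + 13 = 0.
Eigenvalues λ = -2 ± 3i (complex conjugate pair).
For λ=-2+3i: an eigenvector is (2,1) - i(-1,-1) = (2 + i, 1 + i).
A real fundamental pair from Re and Im of e^((-2+3i)t)v: X_1 = e^(-2t)(cos(3t)·(2,1) + sin(3t)·(-1,-1)), X_2 = e^(-2t)(sin(3t)·(2,1) - cos(3t)·(-1,-1)).
General solution: c_1X_1 + c_2X_2.
Applying x_1(0)=-3, x_2(0)=-1 gives c_1=-2, c_2=1.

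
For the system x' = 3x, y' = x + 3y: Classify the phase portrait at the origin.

A = [[3,0],[1,3]]; det(A-λI) = λ^2 - 6λ + 9.
repeated λ = 3 with a single eigenvector.

unstable improper node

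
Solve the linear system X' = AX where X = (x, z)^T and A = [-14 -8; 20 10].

x(t) = -K_1e^(-2t)sin(4t) - K_1e^(-2t)cos(4t) - K_2e^(-2t)sin(4t) + K_2e^(-2t)cos(4t), z(t) = K_1e^(-2t)sin(4t) + 2K_1e^(-2t)cos(4t) + 2K_2e^(-2t)sin(4t) - K_2e^(-2t)cos(4t)

Coefficient matrix A = [[-14, -8], [20, 10]].
Characteristic polynomial det(A - λI) = λ^2 + 4λ + 20 = 0.
Eigenvalues λ = -2 ± 4i (complex conjugate pair).
For λ=-2+4i: an eigenvector is (-1,2) - i(-1,1) = (-1 + i, 2 - i).
A real fundamental pair from Re and Im of e^((-2+4i)t)v: X_1 = e^(-2t)(cos(4t)·(-1,2) + sin(4t)·(-1,1)), X_2 = e^(-2t)(sin(4t)·(-1,2) - cos(4t)·(-1,1)).
General solution: K_1X_1 + K_2X_2.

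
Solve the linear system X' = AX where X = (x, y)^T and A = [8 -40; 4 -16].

x(t) = -K_1e^(-4t)sin(4t) + 3K_1e^(-4t)cos(4t) + 3K_2e^(-4t)sin(4t) + K_2e^(-4t)cos(4t), y(t) = K_1e^(-4t)cos(4t) + K_2e^(-4t)sin(4t)

Coefficient matrix A = [[8, -40], [4, -16]].
Characteristic polynomial det(A - λI) = λ^2 + 8λ + 32 = 0.
Eigenvalues λ = -4 ± 4i (complex conjugate pair).
For λ=-4+4i: an eigenvector is (3,1) - i(-1,0) = (3 + i, 1).
A real fundamental pair from Re and Im of e^((-4+4i)t)v: X_1 = e^(-4t)(cos(4t)·(3,1) + sin(4t)·(-1,0)), X_2 = e^(-4t)(sin(4t)·(3,1) - cos(4t)·(-1,0)).
General solution: K_1X_1 + K_2X_2.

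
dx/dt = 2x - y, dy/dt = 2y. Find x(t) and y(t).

Coefficient matrix A = [[2, -1], [0, 2]].
Characteristic polynomial det(A - λI) = λ^2 - 4λ + 4 = 0.
Single eigenvalue λ = 2 with algebraic multiplicity 2.
Eigenvector v = (1,0); generalized eigenvector w with (A-λI)w=v is (-1,-1).
General solution: e^(2t)[C_1·v + C_2·(t·v + w)].

x(t) = C_1e^(2t) + C_2te^(2t) - C_2e^(2t), y(t) = -C_2e^(2t)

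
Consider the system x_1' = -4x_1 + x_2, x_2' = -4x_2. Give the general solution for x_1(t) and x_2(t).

Coefficient matrix A = [[-4, 1], [0, -4]].
Characteristic polynomial det(A - λI) = λ^2 + 8λ + 16 = 0.
Single eigenvalue λ = -4 with algebraic multiplicity 2.
Eigenvector v = (-1,0); generalized eigenvector w with (A-λI)w=v is (1,-1).
General solution: e^(-4t)[C_1·v + C_2·(t·v + w)].

x_1(t) = -C_1e^(-4t) - C_2te^(-4t) + C_2e^(-4t), x_2(t) = -C_2e^(-4t)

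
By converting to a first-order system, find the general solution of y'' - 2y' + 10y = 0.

Let x_1 = y, x_2 = y'. Then x_1' = x_2 and x_2' = -10x_1 + 2x_2.
A = [[0,1],[-10,2]]; det(A-λI) = λ^2 - 2λ + 10.
Eigenvalues λ = 1 ± 3i.

y(t) = c_1e^(t)cos(3t) + c_2e^(t)sin(3t)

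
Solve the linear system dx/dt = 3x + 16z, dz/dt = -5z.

x(t) = -C_1e^(3t) - 2C_2e^(-5t), z(t) = C_2e^(-5t)

Coefficient matrix A = [[3, 16], [0, -5]].
Characteristic polynomial det(A - λI) = λ^2 + 2λ - 15 = 0.
Eigenvalues λ = 3, -5.
For λ=3: (A-λI) row 1 is [0, 16], so an eigenvector is (-1, 0).
For λ=-5: (A-λI) row 1 is [8, 16], so an eigenvector is (-2, 1).
General solution: C_1e^(3t)(-1,0) + C_2e^(-5t)(-2,1).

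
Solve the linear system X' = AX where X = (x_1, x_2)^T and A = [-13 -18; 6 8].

x_1(t) = 3C_1e^(-t) + 2C_2e^(-4t), x_2(t) = -2C_1e^(-t) - C_2e^(-4t)

Coefficient matrix A = [[-13, -18], [6, 8]].
Characteristic polynomial det(A - λI) = λ^2 + 5λ + 4 = 0.
Eigenvalues λ = -1, -4.
For λ=-1: (A-λI) row 1 is [-12, -18], so an eigenvector is (3, -2).
For λ=-4: (A-λI) row 1 is [-9, -18], so an eigenvector is (2, -1).
General solution: C_1e^(-t)(3,-2) + C_2e^(-4t)(2,-1).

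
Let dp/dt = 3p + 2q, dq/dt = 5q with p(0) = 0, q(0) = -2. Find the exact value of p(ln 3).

A = [[3,2],[0,5]]; eigenvalues λ = 5, 3.
Eigenvectors: (-1,-1) for λ=5, (1,0) for λ=3.
From the initial condition, c_1 = 2, c_2 = 2.
p(ln 3) = (2)(3^5)(-1) + (2)(3^3)(1) = -432.

-432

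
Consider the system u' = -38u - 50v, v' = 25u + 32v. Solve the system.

u(t) = 3K_1e^(-3t)sin(5t) + K_1e^(-3t)cos(5t) + K_2e^(-3t)sin(5t) - 3K_2e^(-3t)cos(5t), v(t) = -2K_1e^(-3t)sin(5t) - K_1e^(-3t)cos(5t) - K_2e^(-3t)sin(5t) + 2K_2e^(-3t)cos(5t)

Coefficient matrix A = [[-38, -50], [25, 32]].
Characteristic polynomial det(A - λI) = λ^2 + 6λ + 34 = 0.
Eigenvalues λ = -3 ± 5i (complex conjugate pair).
For λ=-3+5i: an eigenvector is (1,-1) - i(3,-2) = (1 - 3i, -1 + 2i).
A real fundamental pair from Re and Im of e^((-3+5i)t)v: X_1 = e^(-3t)(cos(5t)·(1,-1) + sin(5t)·(3,-2)), X_2 = e^(-3t)(sin(5t)·(1,-1) - cos(5t)·(3,-2)).
General solution: K_1X_1 + K_2X_2.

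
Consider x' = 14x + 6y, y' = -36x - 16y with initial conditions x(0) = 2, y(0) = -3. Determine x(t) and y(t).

x(t) = 3e^(2t) - e^(-4t), y(t) = -6e^(2t) + 3e^(-4t)

Coefficient matrix A = [[14, 6], [-36, -16]].
Characteristic polynomial det(A - λI) = λ^2 + 2λ - 8 = 0.
Eigenvalues λ = -4, 2.
For λ=-4: (A-λI) row 1 is [18, 6], so an eigenvector is (-1, 3).
For λ=2: (A-λI) row 1 is [12, 6], so an eigenvector is (-1, 2).
General solution: K_1e^(-4t)(-1,3) + K_2e^(2t)(-1,2).
Applying x(0)=2, y(0)=-3 gives K_1=1, K_2=-3.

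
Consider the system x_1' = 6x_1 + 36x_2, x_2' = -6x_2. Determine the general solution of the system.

Coefficient matrix A = [[6, 36], [0, -6]].
Characteristic polynomial det(A - λI) = λ^2 - 36 = 0.
Eigenvalues λ = -6, 6.
For λ=-6: (A-λI) row 1 is [12, 36], so an eigenvector is (3, -1).
For λ=6: (A-λI) row 1 is [0, 36], so an eigenvector is (-1, 0).
General solution: K_1e^(-6t)(3,-1) + K_2e^(6t)(-1,0).

x_1(t) = 3K_1e^(-6t) - K_2e^(6t), x_2(t) = -K_1e^(-6t)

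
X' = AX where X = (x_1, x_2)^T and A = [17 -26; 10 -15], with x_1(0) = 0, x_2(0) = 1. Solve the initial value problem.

Coefficient matrix A = [[17, -26], [10, -15]].
Characteristic polynomial det(A - λI) = λ^2 - 2λ + 5 = 0.
Eigenvalues λ = 1 ± 2i (complex conjugate pair).
For λ=1+2i: an eigenvector is (-3,-2) - i(2,1) = (-3 - 2i, -2 - i).
A real fundamental pair from Re and Im of e^((1+2i)t)v: X_1 = e^(t)(cos(2t)·(-3,-2) + sin(2t)·(2,1)), X_2 = e^(t)(sin(2t)·(-3,-2) - cos(2t)·(2,1)).
General solution: c_1X_1 + c_2X_2.
Applying x_1(0)=0, x_2(0)=1 gives c_1=-2, c_2=3.

x_1(t) = -13e^(t)sin(2t), x_2(t) = -8e^(t)sin(2t) + e^(t)cos(2t)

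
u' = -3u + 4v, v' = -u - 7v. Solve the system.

Coefficient matrix A = [[-3, 4], [-1, -7]].
Characteristic polynomial det(A - λI) = λ^2 + 10λ + 25 = 0.
Single eigenvalue λ = -5 with algebraic multiplicity 2.
Eigenvector v = (-2,1); generalized eigenvector w with (A-λI)w=v is (-1,0).
General solution: e^(-5t)[c_1·v + c_2·(t·v + w)].

u(t) = -2c_1e^(-5t) - 2c_2te^(-5t) - c_2e^(-5t), v(t) = c_1e^(-5t) + c_2te^(-5t)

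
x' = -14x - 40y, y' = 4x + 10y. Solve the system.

x(t) = c_1e^(-2t)sin(4t) + 3c_1e^(-2t)cos(4t) + 3c_2e^(-2t)sin(4t) - c_2e^(-2t)cos(4t), y(t) = -c_1e^(-2t)cos(4t) - c_2e^(-2t)sin(4t)

Coefficient matrix A = [[-14, -40], [4, 10]].
Characteristic polynomial det(A - λI) = λ^2 + 4λ + 20 = 0.
Eigenvalues λ = -2 ± 4i (complex conjugate pair).
For λ=-2+4i: an eigenvector is (3,-1) - i(1,0) = (3 - i, -1).
A real fundamental pair from Re and Im of e^((-2+4i)t)v: X_1 = e^(-2t)(cos(4t)·(3,-1) + sin(4t)·(1,0)), X_2 = e^(-2t)(sin(4t)·(3,-1) - cos(4t)·(1,0)).
General solution: c_1X_1 + c_2X_2.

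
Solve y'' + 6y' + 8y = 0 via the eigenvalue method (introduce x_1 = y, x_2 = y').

Let x_1 = y, x_2 = y'. Then x_1' = x_2 and x_2' = -8x_1 - 6x_2.
A = [[0,1],[-8,-6]]; det(A-λI) = λ^2 + 6λ + 8.
Eigenvalues λ = -2, -4 with eigenvectors (1,-2), (1,-4).

y(t) = K_1e^(-2t) + K_2e^(-4t)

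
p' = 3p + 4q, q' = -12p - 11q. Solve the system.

Coefficient matrix A = [[3, 4], [-12, -11]].
Characteristic polynomial det(A - λI) = λ^2 + 8λ + 15 = 0.
Eigenvalues λ = -5, -3.
For λ=-5: (A-λI) row 1 is [8, 4], so an eigenvector is (1, -2).
For λ=-3: (A-λI) row 1 is [6, 4], so an eigenvector is (-2, 3).
General solution: K_1e^(-5t)(1,-2) + K_2e^(-3t)(-2,3).

p(t) = K_1e^(-5t) - 2K_2e^(-3t), q(t) = -2K_1e^(-5t) + 3K_2e^(-3t)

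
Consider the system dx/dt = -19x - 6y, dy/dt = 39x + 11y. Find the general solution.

x(t) = C_1e^(-4t)sin(3t) - C_1e^(-4t)cos(3t) - C_2e^(-4t)sin(3t) - C_2e^(-4t)cos(3t), y(t) = -3C_1e^(-4t)sin(3t) + 2C_1e^(-4t)cos(3t) + 2C_2e^(-4t)sin(3t) + 3C_2e^(-4t)cos(3t)

Coefficient matrix A = [[-19, -6], [39, 11]].
Characteristic polynomial det(A - λI) = λ^2 + 8λ + 25 = 0.
Eigenvalues λ = -4 ± 3i (complex conjugate pair).
For λ=-4+3i: an eigenvector is (-1,2) - i(1,-3) = (-1 - i, 2 + 3i).
A real fundamental pair from Re and Im of e^((-4+3i)t)v: X_1 = e^(-4t)(cos(3t)·(-1,2) + sin(3t)·(1,-3)), X_2 = e^(-4t)(sin(3t)·(-1,2) - cos(3t)·(1,-3)).
General solution: C_1X_1 + C_2X_2.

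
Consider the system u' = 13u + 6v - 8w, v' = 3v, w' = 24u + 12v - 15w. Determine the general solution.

u(t) = C_1e^(-3t) + C_2e^(3t) - 2C_3e^(t), v(t) = C_2e^(3t), w(t) = 2C_1e^(-3t) + 2C_2e^(3t) - 3C_3e^(t)

Coefficient matrix A = [[13, 6, -8], [0, 3, 0], [24, 12, -15]].
det(A - λI) = 0 gives eigenvalues λ = -3, 3, 1.
For λ=-3: eigenvector (1,0,2).
For λ=3: eigenvector (1,1,2).
For λ=1: eigenvector (-2,0,-3).
General solution: C_1e^(-3t)(1,0,2) + C_2e^(3t)(1,1,2) + C_3e^(t)(-2,0,-3).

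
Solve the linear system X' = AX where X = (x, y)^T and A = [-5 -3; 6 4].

Coefficient matrix A = [[-5, -3], [6, 4]].
Characteristic polynomial det(A - λI) = λ^2 + λ - 2 = 0.
Eigenvalues λ = -2, 1.
For λ=-2: (A-λI) row 1 is [-3, -3], so an eigenvector is (-1, 1).
For λ=1: (A-λI) row 1 is [-6, -3], so an eigenvector is (-1, 2).
General solution: c_1e^(-2t)(-1,1) + c_2e^(t)(-1,2).

x(t) = -c_1e^(-2t) - c_2e^(t), y(t) = c_1e^(-2t) + 2c_2e^(t)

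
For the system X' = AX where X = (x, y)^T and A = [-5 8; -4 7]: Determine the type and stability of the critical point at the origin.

A = [[-5,8],[-4,7]]; det(A-λI) = λ^2 - 2λ - 3.
λ = -1, 3: opposite signs.

saddle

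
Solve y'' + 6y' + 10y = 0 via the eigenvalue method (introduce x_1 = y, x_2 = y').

y(t) = C_1e^(-3t)cos(t) + C_2e^(-3t)sin(t)

Let x_1 = y, x_2 = y'. Then x_1' = x_2 and x_2' = -10x_1 - 6x_2.
A = [[0,1],[-10,-6]]; det(A-λI) = λ^2 + 6λ + 10.
Eigenvalues λ = -3 ± i.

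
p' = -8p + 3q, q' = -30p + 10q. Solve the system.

p(t) = -c_1e^(t)sin(3t) + c_2e^(t)cos(3t), q(t) = -3c_1e^(t)sin(3t) - c_1e^(t)cos(3t) - c_2e^(t)sin(3t) + 3c_2e^(t)cos(3t)

Coefficient matrix A = [[-8, 3], [-30, 10]].
Characteristic polynomial det(A - λI) = λ^2 - 2λ + 10 = 0.
Eigenvalues λ = 1 ± 3i (complex conjugate pair).
For λ=1+3i: an eigenvector is (0,-1) - i(-1,-3) = (0 + i, -1 + 3i).
A real fundamental pair from Re and Im of e^((1+3i)t)v: X_1 = e^(t)(cos(3t)·(0,-1) + sin(3t)·(-1,-3)), X_2 = e^(t)(sin(3t)·(0,-1) - cos(3t)·(-1,-3)).
General solution: c_1X_1 + c_2X_2.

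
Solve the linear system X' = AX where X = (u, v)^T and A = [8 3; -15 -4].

u(t) = K_1e^(2t)cos(3t) + K_2e^(2t)sin(3t), v(t) = -K_1e^(2t)sin(3t) - 2K_1e^(2t)cos(3t) - 2K_2e^(2t)sin(3t) + K_2e^(2t)cos(3t)

Coefficient matrix A = [[8, 3], [-15, -4]].
Characteristic polynomial det(A - λI) = λ^2 - 4λ + 13 = 0.
Eigenvalues λ = 2 ± 3i (complex conjugate pair).
For λ=2+3i: an eigenvector is (1,-2) - i(0,-1) = (1, -2 + i).
A real fundamental pair from Re and Im of e^((2+3i)t)v: X_1 = e^(2t)(cos(3t)·(1,-2) + sin(3t)·(0,-1)), X_2 = e^(2t)(sin(3t)·(1,-2) - cos(3t)·(0,-1)).
General solution: K_1X_1 + K_2X_2.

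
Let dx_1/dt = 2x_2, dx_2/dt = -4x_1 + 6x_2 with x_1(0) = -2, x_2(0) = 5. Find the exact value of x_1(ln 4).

A = [[0,2],[-4,6]]; eigenvalues λ = 4, 2.
Eigenvectors: (-1,-2) for λ=4, (1,1) for λ=2.
From the initial condition, c_1 = -7, c_2 = -9.
x_1(ln 4) = (-7)(4^4)(-1) + (-9)(4^2)(1) = 1648.

1648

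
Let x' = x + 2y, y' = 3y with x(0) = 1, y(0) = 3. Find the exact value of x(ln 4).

184

A = [[1,2],[0,3]]; eigenvalues λ = 1, 3.
Eigenvectors: (-1,0) for λ=1, (1,1) for λ=3.
From the initial condition, c_1 = 2, c_2 = 3.
x(ln 4) = (2)(4^1)(-1) + (3)(4^3)(1) = 184.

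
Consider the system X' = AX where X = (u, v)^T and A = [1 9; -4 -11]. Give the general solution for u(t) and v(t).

Coefficient matrix A = [[1, 9], [-4, -11]].
Characteristic polynomial det(A - λI) = λ^2 + 10λ + 25 = 0.
Single eigenvalue λ = -5 with algebraic multiplicity 2.
Eigenvector v = (-3,2); generalized eigenvector w with (A-λI)w=v is (-2,1).
General solution: e^(-5t)[c_1·v + c_2·(t·v + w)].

u(t) = -3c_1e^(-5t) - 3c_2te^(-5t) - 2c_2e^(-5t), v(t) = 2c_1e^(-5t) + 2c_2te^(-5t) + c_2e^(-5t)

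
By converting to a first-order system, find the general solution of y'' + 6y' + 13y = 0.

y(t) = C_1e^(-3t)cos(2t) + C_2e^(-3t)sin(2t)

Let x_1 = y, x_2 = y'. Then x_1' = x_2 and x_2' = -13x_1 - 6x_2.
A = [[0,1],[-13,-6]]; det(A-λI) = λ^2 + 6λ + 13.
Eigenvalues λ = -3 ± 2i.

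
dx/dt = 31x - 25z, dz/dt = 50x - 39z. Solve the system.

Coefficient matrix A = [[31, -25], [50, -39]].
Characteristic polynomial det(A - λI) = λ^2 + 8λ + 41 = 0.
Eigenvalues λ = -4 ± 5i (complex conjugate pair).
For λ=-4+5i: an eigenvector is (2,3) - i(-1,-1) = (2 + i, 3 + i).
A real fundamental pair from Re and Im of e^((-4+5i)t)v: X_1 = e^(-4t)(cos(5t)·(2,3) + sin(5t)·(-1,-1)), X_2 = e^(-4t)(sin(5t)·(2,3) - cos(5t)·(-1,-1)).
General solution: C_1X_1 + C_2X_2.

x(t) = -C_1e^(-4t)sin(5t) + 2C_1e^(-4t)cos(5t) + 2C_2e^(-4t)sin(5t) + C_2e^(-4t)cos(5t), z(t) = -C_1e^(-4t)sin(5t) + 3C_1e^(-4t)cos(5t) + 3C_2e^(-4t)sin(5t) + C_2e^(-4t)cos(5t)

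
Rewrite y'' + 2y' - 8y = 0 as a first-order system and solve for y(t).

y(t) = K_1e^(2t) + K_2e^(-4t)

Let x_1 = y, x_2 = y'. Then x_1' = x_2 and x_2' = 8x_1 - 2x_2.
A = [[0,1],[8,-2]]; det(A-λI) = λ^2 + 2λ - 8.
Eigenvalues λ = 2, -4 with eigenvectors (1,2), (1,-4).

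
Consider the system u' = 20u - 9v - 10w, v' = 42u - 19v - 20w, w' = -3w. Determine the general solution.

u(t) = C_1e^(2t) + 3C_2e^(-t) + 2C_3e^(-3t), v(t) = 2C_1e^(2t) + 7C_2e^(-t) + 4C_3e^(-3t), w(t) = C_3e^(-3t)

Coefficient matrix A = [[20, -9, -10], [42, -19, -20], [0, 0, -3]].
det(A - λI) = 0 gives eigenvalues λ = 2, -1, -3.
For λ=2: eigenvector (1,2,0).
For λ=-1: eigenvector (3,7,0).
For λ=-3: eigenvector (2,4,1).
General solution: C_1e^(2t)(1,2,0) + C_2e^(-t)(3,7,0) + C_3e^(-3t)(2,4,1).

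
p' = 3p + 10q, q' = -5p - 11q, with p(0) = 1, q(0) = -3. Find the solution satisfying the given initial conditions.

Coefficient matrix A = [[3, 10], [-5, -11]].
Characteristic polynomial det(A - λI) = λ^2 + 8λ + 17 = 0.
Eigenvalues λ = -4 ± i (complex conjugate pair).
For λ=-4+i: an eigenvector is (-3,2) - i(-1,1) = (-3 + i, 2 - i).
A real fundamental pair from Re and Im of e^((-4+i)t)v: X_1 = e^(-4t)(cos(t)·(-3,2) + sin(t)·(-1,1)), X_2 = e^(-4t)(sin(t)·(-3,2) - cos(t)·(-1,1)).
General solution: K_1X_1 + K_2X_2.
Applying p(0)=1, q(0)=-3 gives K_1=2, K_2=7.

p(t) = -23e^(-4t)sin(t) + e^(-4t)cos(t), q(t) = 16e^(-4t)sin(t) - 3e^(-4t)cos(t)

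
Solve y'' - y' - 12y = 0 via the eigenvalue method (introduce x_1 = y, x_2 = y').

Let x_1 = y, x_2 = y'. Then x_1' = x_2 and x_2' = 12x_1 + x_2.
A = [[0,1],[12,1]]; det(A-λI) = λ^2 - λ - 12.
Eigenvalues λ = -3, 4 with eigenvectors (1,-3), (1,4).

y(t) = c_1e^(-3t) + c_2e^(4t)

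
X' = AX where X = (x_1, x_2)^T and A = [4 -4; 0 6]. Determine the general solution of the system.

x_1(t) = C_1e^(4t) + 2C_2e^(6t), x_2(t) = -C_2e^(6t)

Coefficient matrix A = [[4, -4], [0, 6]].
Characteristic polynomial det(A - λI) = λ^2 - 10λ + 24 = 0.
Eigenvalues λ = 4, 6.
For λ=4: (A-λI) row 1 is [0, -4], so an eigenvector is (1, 0).
For λ=6: (A-λI) row 1 is [-2, -4], so an eigenvector is (2, -1).
General solution: C_1e^(4t)(1,0) + C_2e^(6t)(2,-1).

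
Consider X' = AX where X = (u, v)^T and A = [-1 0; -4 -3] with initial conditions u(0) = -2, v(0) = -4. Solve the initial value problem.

u(t) = -2e^(-t), v(t) = 4e^(-t) - 8e^(-3t)

Coefficient matrix A = [[-1, 0], [-4, -3]].
Characteristic polynomial det(A - λI) = λ^2 + 4λ + 3 = 0.
Eigenvalues λ = -1, -3.
For λ=-1: (A-λI) row 2 is [-4, -2], so an eigenvector is (1, -2).
For λ=-3: (A-λI) row 1 is [2, 0], so an eigenvector is (0, 1).
General solution: C_1e^(-t)(1,-2) + C_2e^(-3t)(0,1).
Applying u(0)=-2, v(0)=-4 gives C_1=-2, C_2=-8.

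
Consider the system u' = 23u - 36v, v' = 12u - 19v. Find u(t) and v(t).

Coefficient matrix A = [[23, -36], [12, -19]].
Characteristic polynomial det(A - λI) = λ^2 - 4λ - 5 = 0.
Eigenvalues λ = -1, 5.
For λ=-1: (A-λI) row 1 is [24, -36], so an eigenvector is (-3, -2).
For λ=5: (A-λI) row 1 is [18, -36], so an eigenvector is (-2, -1).
General solution: C_1e^(-t)(-3,-2) + C_2e^(5t)(-2,-1).

u(t) = -3C_1e^(-t) - 2C_2e^(5t), v(t) = -2C_1e^(-t) - C_2e^(5t)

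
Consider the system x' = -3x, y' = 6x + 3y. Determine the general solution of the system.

x(t) = C_1e^(-3t), y(t) = -C_1e^(-3t) - C_2e^(3t)

Coefficient matrix A = [[-3, 0], [6, 3]].
Characteristic polynomial det(A - λI) = λ^2 - 9 = 0.
Eigenvalues λ = -3, 3.
For λ=-3: (A-λI) row 2 is [6, 6], so an eigenvector is (1, -1).
For λ=3: (A-λI) row 1 is [-6, 0], so an eigenvector is (0, -1).
General solution: C_1e^(-3t)(1,-1) + C_2e^(3t)(0,-1).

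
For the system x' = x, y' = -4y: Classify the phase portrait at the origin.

A = [[1,0],[0,-4]]; det(A-λI) = λ^2 + 3λ - 4.
λ = -4, 1: opposite signs.

saddle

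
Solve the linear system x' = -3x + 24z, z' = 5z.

Coefficient matrix A = [[-3, 24], [0, 5]].
Characteristic polynomial det(A - λI) = λ^2 - 2λ - 15 = 0.
Eigenvalues λ = -3, 5.
For λ=-3: (A-λI) row 1 is [0, 24], so an eigenvector is (-1, 0).
For λ=5: (A-λI) row 1 is [-8, 24], so an eigenvector is (3, 1).
General solution: K_1e^(-3t)(-1,0) + K_2e^(5t)(3,1).

x(t) = -K_1e^(-3t) + 3K_2e^(5t), z(t) = K_2e^(5t)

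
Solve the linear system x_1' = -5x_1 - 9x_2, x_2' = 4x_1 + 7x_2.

Coefficient matrix A = [[-5, -9], [4, 7]].
Characteristic polynomial det(A - λI) = λ^2 - 2λ + 1 = 0.
Single eigenvalue λ = 1 with algebraic multiplicity 2.
Eigenvector v = (3,-2); generalized eigenvector w with (A-λI)w=v is (1,-1).
General solution: e^(t)[c_1·v + c_2·(t·v + w)].

x_1(t) = 3c_1e^(t) + 3c_2te^(t) + c_2e^(t), x_2(t) = -2c_1e^(t) - 2c_2te^(t) - c_2e^(t)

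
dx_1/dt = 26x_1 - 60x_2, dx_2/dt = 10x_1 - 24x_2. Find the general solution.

Coefficient matrix A = [[26, -60], [10, -24]].
Characteristic polynomial det(A - λI) = λ^2 - 2λ - 24 = 0.
Eigenvalues λ = -4, 6.
For λ=-4: (A-λI) row 1 is [30, -60], so an eigenvector is (-2, -1).
For λ=6: (A-λI) row 1 is [20, -60], so an eigenvector is (3, 1).
General solution: K_1e^(-4t)(-2,-1) + K_2e^(6t)(3,1).

x_1(t) = -2K_1e^(-4t) + 3K_2e^(6t), x_2(t) = -K_1e^(-4t) + K_2e^(6t)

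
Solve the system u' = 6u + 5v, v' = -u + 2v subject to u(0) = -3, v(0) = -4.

Coefficient matrix A = [[6, 5], [-1, 2]].
Characteristic polynomial det(A - λI) = λ^2 - 8λ + 17 = 0.
Eigenvalues λ = 4 ± i (complex conjugate pair).
For λ=4+i: an eigenvector is (-2,1) - i(1,0) = (-2 - i, 1).
A real fundamental pair from Re and Im of e^((4+i)t)v: X_1 = e^(4t)(cos(t)·(-2,1) + sin(t)·(1,0)), X_2 = e^(4t)(sin(t)·(-2,1) - cos(t)·(1,0)).
General solution: C_1X_1 + C_2X_2.
Applying u(0)=-3, v(0)=-4 gives C_1=-4, C_2=11.

u(t) = -26e^(4t)sin(t) - 3e^(4t)cos(t), v(t) = 11e^(4t)sin(t) - 4e^(4t)cos(t)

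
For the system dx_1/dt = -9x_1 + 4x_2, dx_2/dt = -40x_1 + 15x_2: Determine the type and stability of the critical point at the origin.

A = [[-9,4],[-40,15]]; det(A-λI) = λ^2 - 6λ + 25.
λ = 3 ± 4i: positive real part.

unstable spiral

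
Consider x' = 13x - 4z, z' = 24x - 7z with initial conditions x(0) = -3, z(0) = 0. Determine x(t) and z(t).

x(t) = -9e^(5t) + 6e^(t), z(t) = -18e^(5t) + 18e^(t)

Coefficient matrix A = [[13, -4], [24, -7]].
Characteristic polynomial det(A - λI) = λ^2 - 6λ + 5 = 0.
Eigenvalues λ = 1, 5.
For λ=1: (A-λI) row 1 is [12, -4], so an eigenvector is (1, 3).
For λ=5: (A-λI) row 1 is [8, -4], so an eigenvector is (1, 2).
General solution: c_1e^(t)(1,3) + c_2e^(5t)(1,2).
Applying x(0)=-3, z(0)=0 gives c_1=6, c_2=-9.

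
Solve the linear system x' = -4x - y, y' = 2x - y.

x(t) = K_1e^(-2t) - K_2e^(-3t), y(t) = -2K_1e^(-2t) + K_2e^(-3t)

Coefficient matrix A = [[-4, -1], [2, -1]].
Characteristic polynomial det(A - λI) = λ^2 + 5λ + 6 = 0.
Eigenvalues λ = -2, -3.
For λ=-2: (A-λI) row 1 is [-2, -1], so an eigenvector is (1, -2).
For λ=-3: (A-λI) row 1 is [-1, -1], so an eigenvector is (-1, 1).
General solution: K_1e^(-2t)(1,-2) + K_2e^(-3t)(-1,1).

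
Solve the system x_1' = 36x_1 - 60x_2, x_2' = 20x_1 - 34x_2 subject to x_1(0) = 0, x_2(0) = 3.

Coefficient matrix A = [[36, -60], [20, -34]].
Characteristic polynomial det(A - λI) = λ^2 - 2λ - 24 = 0.
Eigenvalues λ = 6, -4.
For λ=6: (A-λI) row 1 is [30, -60], so an eigenvector is (-2, -1).
For λ=-4: (A-λI) row 1 is [40, -60], so an eigenvector is (3, 2).
General solution: K_1e^(6t)(-2,-1) + K_2e^(-4t)(3,2).
Applying x_1(0)=0, x_2(0)=3 gives K_1=9, K_2=6.

x_1(t) = -18e^(6t) + 18e^(-4t), x_2(t) = -9e^(6t) + 12e^(-4t)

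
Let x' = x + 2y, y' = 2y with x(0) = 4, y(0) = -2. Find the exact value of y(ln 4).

-32

A = [[1,2],[0,2]]; eigenvalues λ = 1, 2.
Eigenvectors: (1,0) for λ=1, (-2,-1) for λ=2.
From the initial condition, c_1 = 8, c_2 = 2.
y(ln 4) = (8)(4^1)(0) + (2)(4^2)(-1) = -32.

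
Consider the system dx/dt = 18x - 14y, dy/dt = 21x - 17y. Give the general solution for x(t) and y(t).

Coefficient matrix A = [[18, -14], [21, -17]].
Characteristic polynomial det(A - λI) = λ^2 - λ - 12 = 0.
Eigenvalues λ = 4, -3.
For λ=4: (A-λI) row 1 is [14, -14], so an eigenvector is (-1, -1).
For λ=-3: (A-λI) row 1 is [21, -14], so an eigenvector is (-2, -3).
General solution: c_1e^(4t)(-1,-1) + c_2e^(-3t)(-2,-3).

x(t) = -c_1e^(4t) - 2c_2e^(-3t), y(t) = -c_1e^(4t) - 3c_2e^(-3t)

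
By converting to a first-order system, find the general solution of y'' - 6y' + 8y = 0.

Let x_1 = y, x_2 = y'. Then x_1' = x_2 and x_2' = -8x_1 + 6x_2.
A = [[0,1],[-8,6]]; det(A-λI) = λ^2 - 6λ + 8.
Eigenvalues λ = 2, 4 with eigenvectors (1,2), (1,4).

y(t) = K_1e^(2t) + K_2e^(4t)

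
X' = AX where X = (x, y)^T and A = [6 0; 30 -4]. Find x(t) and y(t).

x(t) = -c_1e^(6t), y(t) = -3c_1e^(6t) + c_2e^(-4t)

Coefficient matrix A = [[6, 0], [30, -4]].
Characteristic polynomial det(A - λI) = λ^2 - 2λ - 24 = 0.
Eigenvalues λ = 6, -4.
For λ=6: (A-λI) row 2 is [30, -10], so an eigenvector is (-1, -3).
For λ=-4: (A-λI) row 1 is [10, 0], so an eigenvector is (0, 1).
General solution: c_1e^(6t)(-1,-3) + c_2e^(-4t)(0,1).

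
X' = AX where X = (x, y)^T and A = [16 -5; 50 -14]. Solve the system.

Coefficient matrix A = [[16, -5], [50, -14]].
Characteristic polynomial det(A - λI) = λ^2 - 2λ + 26 = 0.
Eigenvalues λ = 1 ± 5i (complex conjugate pair).
For λ=1+5i: an eigenvector is (-1,-3) - i(0,-1) = (-1, -3 + i).
A real fundamental pair from Re and Im of e^((1+5i)t)v: X_1 = e^(t)(cos(5t)·(-1,-3) + sin(5t)·(0,-1)), X_2 = e^(t)(sin(5t)·(-1,-3) - cos(5t)·(0,-1)).
General solution: c_1X_1 + c_2X_2.

x(t) = -c_1e^(t)cos(5t) - c_2e^(t)sin(5t), y(t) = -c_1e^(t)sin(5t) - 3c_1e^(t)cos(5t) - 3c_2e^(t)sin(5t) + c_2e^(t)cos(5t)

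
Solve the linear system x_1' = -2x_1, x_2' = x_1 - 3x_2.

Coefficient matrix A = [[-2, 0], [1, -3]].
Characteristic polynomial det(A - λI) = λ^2 + 5λ + 6 = 0.
Eigenvalues λ = -2, -3.
For λ=-2: (A-λI) row 2 is [1, -1], so an eigenvector is (1, 1).
For λ=-3: (A-λI) row 1 is [1, 0], so an eigenvector is (0, -1).
General solution: C_1e^(-2t)(1,1) + C_2e^(-3t)(0,-1).

x_1(t) = C_1e^(-2t), x_2(t) = C_1e^(-2t) - C_2e^(-3t)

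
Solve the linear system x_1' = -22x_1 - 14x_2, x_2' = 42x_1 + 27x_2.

x_1(t) = -c_1e^(6t) - 2c_2e^(-t), x_2(t) = 2c_1e^(6t) + 3c_2e^(-t)

Coefficient matrix A = [[-22, -14], [42, 27]].
Characteristic polynomial det(A - λI) = λ^2 - 5λ - 6 = 0.
Eigenvalues λ = 6, -1.
For λ=6: (A-λI) row 1 is [-28, -14], so an eigenvector is (-1, 2).
For λ=-1: (A-λI) row 1 is [-21, -14], so an eigenvector is (-2, 3).
General solution: c_1e^(6t)(-1,2) + c_2e^(-t)(-2,3).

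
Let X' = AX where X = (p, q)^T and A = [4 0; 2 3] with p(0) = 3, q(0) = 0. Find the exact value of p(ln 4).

768

A = [[4,0],[2,3]]; eigenvalues λ = 3, 4.
Eigenvectors: (0,1) for λ=3, (1,2) for λ=4.
From the initial condition, c_1 = -6, c_2 = 3.
p(ln 4) = (-6)(4^3)(0) + (3)(4^4)(1) = 768.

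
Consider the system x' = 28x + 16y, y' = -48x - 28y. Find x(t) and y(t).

x(t) = 2C_1e^(4t) - C_2e^(-4t), y(t) = -3C_1e^(4t) + 2C_2e^(-4t)

Coefficient matrix A = [[28, 16], [-48, -28]].
Characteristic polynomial det(A - λI) = λ^2 - 16 = 0.
Eigenvalues λ = 4, -4.
For λ=4: (A-λI) row 1 is [24, 16], so an eigenvector is (2, -3).
For λ=-4: (A-λI) row 1 is [32, 16], so an eigenvector is (-1, 2).
General solution: C_1e^(4t)(2,-3) + C_2e^(-4t)(-1,2).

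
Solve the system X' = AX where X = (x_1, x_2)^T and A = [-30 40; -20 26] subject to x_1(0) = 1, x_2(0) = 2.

Coefficient matrix A = [[-30, 40], [-20, 26]].
Characteristic polynomial det(A - λI) = λ^2 + 4λ + 20 = 0.
Eigenvalues λ = -2 ± 4i (complex conjugate pair).
For λ=-2+4i: an eigenvector is (-1,-1) - i(-3,-2) = (-1 + 3i, -1 + 2i).
A real fundamental pair from Re and Im of e^((-2+4i)t)v: X_1 = e^(-2t)(cos(4t)·(-1,-1) + sin(4t)·(-3,-2)), X_2 = e^(-2t)(sin(4t)·(-1,-1) - cos(4t)·(-3,-2)).
General solution: K_1X_1 + K_2X_2.
Applying x_1(0)=1, x_2(0)=2 gives K_1=-4, K_2=-1.

x_1(t) = 13e^(-2t)sin(4t) + e^(-2t)cos(4t), x_2(t) = 9e^(-2t)sin(4t) + 2e^(-2t)cos(4t)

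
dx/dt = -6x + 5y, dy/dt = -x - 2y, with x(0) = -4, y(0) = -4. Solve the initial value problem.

x(t) = -12e^(-4t)sin(t) - 4e^(-4t)cos(t), y(t) = -4e^(-4t)sin(t) - 4e^(-4t)cos(t)

Coefficient matrix A = [[-6, 5], [-1, -2]].
Characteristic polynomial det(A - λI) = λ^2 + 8λ + 17 = 0.
Eigenvalues λ = -4 ± i (complex conjugate pair).
For λ=-4+i: an eigenvector is (-1,0) - i(2,1) = (-1 - 2i, 0 - i).
A real fundamental pair from Re and Im of e^((-4+i)t)v: X_1 = e^(-4t)(cos(t)·(-1,0) + sin(t)·(2,1)), X_2 = e^(-4t)(sin(t)·(-1,0) - cos(t)·(2,1)).
General solution: c_1X_1 + c_2X_2.
Applying x(0)=-4, y(0)=-4 gives c_1=-4, c_2=4.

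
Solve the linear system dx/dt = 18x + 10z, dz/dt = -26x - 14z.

Coefficient matrix A = [[18, 10], [-26, -14]].
Characteristic polynomial det(A - λI) = λ^2 - 4λ + 8 = 0.
Eigenvalues λ = 2 ± 2i (complex conjugate pair).
For λ=2+2i: an eigenvector is (-1,2) - i(2,-3) = (-1 - 2i, 2 + 3i).
A real fundamental pair from Re and Im of e^((2+2i)t)v: X_1 = e^(2t)(cos(2t)·(-1,2) + sin(2t)·(2,-3)), X_2 = e^(2t)(sin(2t)·(-1,2) - cos(2t)·(2,-3)).
General solution: K_1X_1 + K_2X_2.

x(t) = 2K_1e^(2t)sin(2t) - K_1e^(2t)cos(2t) - K_2e^(2t)sin(2t) - 2K_2e^(2t)cos(2t), z(t) = -3K_1e^(2t)sin(2t) + 2K_1e^(2t)cos(2t) + 2K_2e^(2t)sin(2t) + 3K_2e^(2t)cos(2t)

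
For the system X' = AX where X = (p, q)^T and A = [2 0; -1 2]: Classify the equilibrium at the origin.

unstable improper node

A = [[2,0],[-1,2]]; det(A-λI) = λ^2 - 4λ + 4.
repeated λ = 2 with a single eigenvector.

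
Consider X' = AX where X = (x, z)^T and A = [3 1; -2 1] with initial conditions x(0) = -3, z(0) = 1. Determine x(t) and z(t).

Coefficient matrix A = [[3, 1], [-2, 1]].
Characteristic polynomial det(A - λI) = λ^2 - 4λ + 5 = 0.
Eigenvalues λ = 2 ± i (complex conjugate pair).
For λ=2+i: an eigenvector is (1,-1) - i(0,-1) = (1, -1 + i).
A real fundamental pair from Re and Im of e^((2+i)t)v: X_1 = e^(2t)(cos(t)·(1,-1) + sin(t)·(0,-1)), X_2 = e^(2t)(sin(t)·(1,-1) - cos(t)·(0,-1)).
General solution: C_1X_1 + C_2X_2.
Applying x(0)=-3, z(0)=1 gives C_1=-3, C_2=-2.

x(t) = -2e^(2t)sin(t) - 3e^(2t)cos(t), z(t) = 5e^(2t)sin(t) + e^(2t)cos(t)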